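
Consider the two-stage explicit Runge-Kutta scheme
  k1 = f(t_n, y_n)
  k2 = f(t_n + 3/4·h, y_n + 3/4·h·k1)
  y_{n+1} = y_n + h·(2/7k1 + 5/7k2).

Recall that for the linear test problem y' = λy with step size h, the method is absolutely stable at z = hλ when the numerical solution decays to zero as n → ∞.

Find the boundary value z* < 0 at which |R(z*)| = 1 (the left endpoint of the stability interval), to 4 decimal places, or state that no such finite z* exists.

On y'=λy, z=hλ:
  k1=λy_n ⇒ h·k1=z·y_n;  k2=λ(1+3/4z)y_n ⇒ h·k2=z(1+3/4z)y_n
  y_{n+1}/y_n = 1 + 2/7z + 5/7z(1+3/4z) = 1 + z + 15/28z²
  so R(z) = 1 + z + 15/28z².

Boundary: |R(x)|=1, x<0.
x=-0.42: |R|=0.6745
R=1: x+15/28x²=0 ⇒ x=−28/15=-1.8667; min R=1−1/(4·15/28)=0.5333>−1
Confirm numerically:
  x=-1.408: |R|=0.65403 <1
  x=-1.382: |R|=0.64117 <1
  x=-1.034: |R|=0.53876 <1
  x=-2.271: |R|=1.49191 >1
  x=-2.140: |R|=1.31336 >1
Interval (-1.8667, 0).

z* = -1.8667.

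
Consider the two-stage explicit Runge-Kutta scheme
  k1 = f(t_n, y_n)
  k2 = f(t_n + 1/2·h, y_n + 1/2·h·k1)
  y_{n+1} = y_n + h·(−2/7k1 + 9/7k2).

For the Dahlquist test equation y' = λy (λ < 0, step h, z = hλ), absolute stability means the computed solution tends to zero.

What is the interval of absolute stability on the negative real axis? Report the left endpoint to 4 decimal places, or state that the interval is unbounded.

With y'=λy (z=hλ):
  k1=λy_n ⇒ h·k1=z·y_n;  k2=λ(1+1/2z)y_n ⇒ h·k2=z(1+1/2z)y_n
  y_{n+1}/y_n = 1 − 2/7z + 9/7z(1+1/2z) = 1 + z + 9/14z²
  R(z) = 1 + z + 9/14z².

Solve |R(x)|<1 on ℝ⁻.
x=-1.03: |R|=0.6520
R=1: x+9/14x²=0 ⇒ x=−14/9=-1.5556; min R=1−1/(4·9/14)=0.6111>−1
Confirm numerically:
  x=-1.220: |R|=0.73683 <1
  x=-1.045: |R|=0.65702 <1
  x=-0.679: |R|=0.61738 <1
  x=-2.066: |R|=1.67794 >1
  x=-1.960: |R|=1.50960 >1
  x=-1.643: |R|=1.09236 >1
Stable set (-1.5556, 0).

(-1.5556, 0).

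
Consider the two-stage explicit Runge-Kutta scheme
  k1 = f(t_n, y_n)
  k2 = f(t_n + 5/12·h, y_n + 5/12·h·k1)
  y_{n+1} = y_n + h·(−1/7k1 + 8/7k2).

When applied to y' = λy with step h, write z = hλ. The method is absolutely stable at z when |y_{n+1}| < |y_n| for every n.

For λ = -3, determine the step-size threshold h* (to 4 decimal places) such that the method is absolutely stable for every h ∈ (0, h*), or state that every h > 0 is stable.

With y'=λy (z=hλ):
  k1=λy_n ⇒ h·k1=z·y_n;  k2=λ(1+5/12z)y_n ⇒ h·k2=z(1+5/12z)y_n
  y_{n+1}/y_n = 1 − 1/7z + 8/7z(1+5/12z) = 1 + z + 10/21z²
  ⇒ R(z) = 1 + z + 10/21z².

Find x<0 with |R(x)|<1.
x=-0.38: |R|=0.6888
R=1: x+10/21x²=0 ⇒ x=−21/10=-2.1000; min R=1−1/(4·10/21)=0.4750>−1
Confirm numerically:
  x=-1.888: |R|=0.80940 <1
  x=-1.559: |R|=0.59837 <1
  x=-1.473: |R|=0.56020 <1
  x=-2.672: |R|=1.72780 >1
  x=-2.236: |R|=1.14481 >1
Stable set (-2.1000, 0).

(-2.1000,0); λ=-3 ⇒ h* = (21/10)/3 = 0.7000.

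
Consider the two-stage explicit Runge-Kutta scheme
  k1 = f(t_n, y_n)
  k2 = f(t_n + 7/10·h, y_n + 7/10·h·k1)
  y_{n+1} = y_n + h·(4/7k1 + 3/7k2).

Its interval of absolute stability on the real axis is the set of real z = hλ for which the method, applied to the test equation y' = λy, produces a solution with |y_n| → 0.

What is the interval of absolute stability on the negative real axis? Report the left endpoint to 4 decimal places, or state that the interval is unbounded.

Set f=λy, z=hλ:
  k1=λy_n ⇒ h·k1=z·y_n;  k2=λ(1+7/10z)y_n ⇒ h·k2=z(1+7/10z)y_n
  y_{n+1}/y_n = 1 + 4/7z + 3/7z(1+7/10z) = 1 + z + 3/10z²
  ⇒ R(z) = 1 + z + 3/10z².

Find x<0 with |R(x)|<1.
x=-0.74: |R|=0.4243
R=1: x+3/10x²=0 ⇒ x=−10/3=-3.3333; min R=1−1/(4·3/10)=0.1667>−1
Confirm numerically:
  x=-2.979: |R|=0.68333 <1
  x=-2.830: |R|=0.57267 <1
  x=-1.774: |R|=0.17012 <1
  x=-1.424: |R|=0.18433 <1
  x=-3.721: |R|=1.43275 >1
  x=-3.555: |R|=1.23641 >1
  x=-3.471: |R|=1.14335 >1
So |R|<1 on (-3.3333, 0).

(-3.3333, 0).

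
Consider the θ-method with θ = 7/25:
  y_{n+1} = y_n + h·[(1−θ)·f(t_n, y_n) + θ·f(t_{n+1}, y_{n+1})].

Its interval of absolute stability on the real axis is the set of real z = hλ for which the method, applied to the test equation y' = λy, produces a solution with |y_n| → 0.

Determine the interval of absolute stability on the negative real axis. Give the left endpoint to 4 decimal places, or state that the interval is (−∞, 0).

Test eqn y'=λy, z=hλ:
  y_{n+1} = y_n + z·[18/25·y_n + 7/25·y_{n+1}] ⇒ (1 − 7/25z)y_{n+1} = (1 + 18/25z)y_n
  so R(z) = (1 + 18/25z)/(1 − 7/25z).

Need |R(x)|<1, x<0.
x=-0.81: |R|=0.3397
R=−1: 1+18/25x = −1+7/25x ⇒ -11/25x=2 ⇒ x=2/(-11/25)=-4.5455
Confirm numerically:
  x=-4.471: |R|=0.98545 <1
  x=-3.283: |R|=0.71057 <1
  x=-2.302: |R|=0.39977 <1
  x=-4.805: |R|=1.04869 >1
  x=-4.775: |R|=1.04322 >1
  x=-4.774: |R|=1.04303 >1
Interval (-4.5455, 0).

(-4.5455, 0).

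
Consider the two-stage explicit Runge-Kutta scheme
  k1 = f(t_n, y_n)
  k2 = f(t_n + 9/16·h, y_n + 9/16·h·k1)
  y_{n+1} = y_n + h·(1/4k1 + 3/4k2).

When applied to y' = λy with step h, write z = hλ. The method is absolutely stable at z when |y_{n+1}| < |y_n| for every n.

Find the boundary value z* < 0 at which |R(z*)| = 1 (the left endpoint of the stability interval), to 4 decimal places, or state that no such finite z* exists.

left endpoint -2.3704.

Set f=λy, z=hλ:
  k1=λy_n ⇒ h·k1=z·y_n;  k2=λ(1+9/16z)y_n ⇒ h·k2=z(1+9/16z)y_n
  y_{n+1}/y_n = 1 + 1/4z + 3/4z(1+9/16z) = 1 + z + 27/64z²
  so R(z) = 1 + z + 27/64z².

Find x<0 with |R(x)|<1.
x=-1.69: |R|=0.5149
R=1: x+27/64x²=0 ⇒ x=−64/27=-2.3704; min R=1−1/(4·27/64)=0.4074>−1
Confirm numerically:
  x=-2.209: |R|=0.84962 <1
  x=-1.898: |R|=0.62176 <1
  x=-1.110: |R|=0.40979 <1
  x=-2.812: |R|=1.52391 >1
  x=-2.722: |R|=1.40379 >1
  x=-2.664: |R|=1.33000 >1
Stable set (-2.3704, 0).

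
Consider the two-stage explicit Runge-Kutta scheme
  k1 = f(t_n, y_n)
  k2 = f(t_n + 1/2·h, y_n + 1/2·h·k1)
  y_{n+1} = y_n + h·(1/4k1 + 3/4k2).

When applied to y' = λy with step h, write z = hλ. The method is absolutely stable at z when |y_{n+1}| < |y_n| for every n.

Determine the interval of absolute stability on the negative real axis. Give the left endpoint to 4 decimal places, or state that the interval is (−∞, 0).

Set f=λy, z=hλ:
  k1=λy_n ⇒ h·k1=z·y_n;  k2=λ(1+1/2z)y_n ⇒ h·k2=z(1+1/2z)y_n
  y_{n+1}/y_n = 1 + 1/4z + 3/4z(1+1/2z) = 1 + z + 3/8z²
  R(z) = 1 + z + 3/8z².

Find x<0 with |R(x)|<1.
x=-1.3: |R|=0.3337
R=1: x+3/8x²=0 ⇒ x=−8/3=-2.6667; min R=1−1/(4·3/8)=0.3333>−1
Confirm numerically:
  x=-2.303: |R|=0.68593 <1
  x=-1.575: |R|=0.35523 <1
  x=-1.155: |R|=0.34526 <1
  x=-2.923: |R|=1.28097 >1
  x=-2.840: |R|=1.18460 >1
  x=-2.763: |R|=1.09981 >1
So |R|<1 on (-2.6667, 0).

z∈(-2.6667,0).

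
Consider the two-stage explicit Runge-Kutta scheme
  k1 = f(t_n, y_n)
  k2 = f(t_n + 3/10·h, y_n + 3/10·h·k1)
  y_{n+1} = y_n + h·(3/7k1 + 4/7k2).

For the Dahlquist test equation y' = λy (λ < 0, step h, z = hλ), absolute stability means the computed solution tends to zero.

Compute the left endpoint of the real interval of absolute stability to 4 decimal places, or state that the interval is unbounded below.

Test eqn y'=λy, z=hλ:
  k1=λy_n ⇒ h·k1=z·y_n;  k2=λ(1+3/10z)y_n ⇒ h·k2=z(1+3/10z)y_n
  y_{n+1}/y_n = 1 + 3/7z + 4/7z(1+3/10z) = 1 + z + 6/35z²
  Hence R(z) = 1 + z + 6/35z².

Boundary: |R(x)|=1, x<0.
x=-0.62: |R|=0.4459
R=1: x+6/35x²=0 ⇒ x=−35/6=-5.8333; min R=1−1/(4·6/35)=-0.4583>−1
Confirm numerically:
  x=-3.373: |R|=0.42264 <1
  x=-3.099: |R|=0.45263 <1
  x=-2.536: |R|=0.43349 <1
  x=-6.111: |R|=1.29088 >1
  x=-5.967: |R|=1.13673 >1
  x=-5.885: |R|=1.05212 >1
Interval (-5.8333, 0).

left endpoint -5.8333.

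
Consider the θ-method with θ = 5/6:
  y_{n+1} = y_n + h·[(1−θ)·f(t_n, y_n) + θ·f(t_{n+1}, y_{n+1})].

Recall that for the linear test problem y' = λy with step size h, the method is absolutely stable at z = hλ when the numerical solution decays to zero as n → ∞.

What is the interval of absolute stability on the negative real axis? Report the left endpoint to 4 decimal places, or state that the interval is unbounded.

(−∞, 0) — no finite endpoint.

With y'=λy (z=hλ):
  y_{n+1} = y_n + z·[1/6·y_n + 5/6·y_{n+1}] ⇒ (1 − 5/6z)y_{n+1} = (1 + 1/6z)y_n
  Hence R(z) = (1 + 1/6z)/(1 − 5/6z).

Boundary: |R(x)|=1, x<0.
x=-0.58: |R|=0.6090
x=-2: |R|=0.2500
x=-10: |R|=0.0714
x=-100: |R|=0.1858
θ=5/6≥1/2 ⇒ |1+1/6x|<|1−5/6x| ∀x<0 ⇒ unbounded interval.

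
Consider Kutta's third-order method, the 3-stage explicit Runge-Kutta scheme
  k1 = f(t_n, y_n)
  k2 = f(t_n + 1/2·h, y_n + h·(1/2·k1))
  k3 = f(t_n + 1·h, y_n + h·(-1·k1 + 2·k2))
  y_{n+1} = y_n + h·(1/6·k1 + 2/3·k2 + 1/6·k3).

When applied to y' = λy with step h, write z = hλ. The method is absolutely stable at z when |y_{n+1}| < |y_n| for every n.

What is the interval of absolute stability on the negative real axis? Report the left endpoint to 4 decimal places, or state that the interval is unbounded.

(-2.5127, 0).

On y'=λy, z=hλ:
  order 3, 3-stage ⇒ R(z)=1+z+z^2/2+z^3/6
  (e.g. R(-1.03)=0.31833, |R|=0.31833)

Boundary: |R(x)|=1, x<0.
x=-1.03: |R|=0.3183
|R(-1.9)|=0.2382 |R(-1.39)|=0.1284 |R(-0.99)|=0.3383
Bisect:
  x_lo=-3.3010 |R|=2.8476  x_hi=-0.1899 |R|=0.8270
  mid=-1.74545 |R|=0.10843 →hi
  mid=-2.52322 |R|=1.01731 →lo
  mid=-2.13434 |R|=0.47710 →hi
  mid=-2.32878 |R|=0.72208 →hi
  mid=-2.42600 |R|=0.86296 →hi
  mid=-2.47461 |R|=0.93839 →hi
  mid=-2.49892 |R|=0.97741 →hi
  mid=-2.51107 |R|=0.99724 →hi
  mid=-2.51714 |R|=1.00725 →lo
  ...
  [-2.51278,-2.51259] ⇒ x*=-2.5127
Interval (-2.5127, 0).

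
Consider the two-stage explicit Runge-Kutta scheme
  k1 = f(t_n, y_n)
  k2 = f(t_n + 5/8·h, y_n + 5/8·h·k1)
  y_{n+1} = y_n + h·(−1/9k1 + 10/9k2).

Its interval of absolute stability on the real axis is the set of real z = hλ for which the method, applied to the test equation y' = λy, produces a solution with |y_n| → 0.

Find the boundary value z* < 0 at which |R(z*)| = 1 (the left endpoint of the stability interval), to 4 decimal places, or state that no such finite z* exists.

Test eqn y'=λy, z=hλ:
  k1=λy_n ⇒ h·k1=z·y_n;  k2=λ(1+5/8z)y_n ⇒ h·k2=z(1+5/8z)y_n
  y_{n+1}/y_n = 1 − 1/9z + 10/9z(1+5/8z) = 1 + z + 25/36z²
  ⇒ R(z) = 1 + z + 25/36z².

Need |R(x)|<1, x<0.
x=-1.64: |R|=1.2278
R=1: x+25/36x²=0 ⇒ x=−36/25=-1.4400; min R=1−1/(4·25/36)=0.6400>−1
Confirm numerically:
  x=-0.964: |R|=0.68134 <1
  x=-0.918: |R|=0.66722 <1
  x=-0.639: |R|=0.64456 <1
  x=-1.943: |R|=1.67870 >1
  x=-1.701: |R|=1.30831 >1
  x=-1.530: |R|=1.09563 >1
Stable set (-1.4400, 0).

left endpoint -1.4400.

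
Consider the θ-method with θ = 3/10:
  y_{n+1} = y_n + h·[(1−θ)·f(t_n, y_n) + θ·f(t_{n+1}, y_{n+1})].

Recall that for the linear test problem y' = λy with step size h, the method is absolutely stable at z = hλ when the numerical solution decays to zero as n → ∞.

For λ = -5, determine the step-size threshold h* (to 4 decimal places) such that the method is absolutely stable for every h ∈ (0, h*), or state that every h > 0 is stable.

Set f=λy, z=hλ:
  y_{n+1} = y_n + z·[7/10·y_n + 3/10·y_{n+1}] ⇒ (1 − 3/10z)y_{n+1} = (1 + 7/10z)y_n
  ⇒ R(z) = (1 + 7/10z)/(1 − 3/10z).

Find x<0 with |R(x)|<1.
x=-1.8: |R|=0.1688
R=−1: 1+7/10x = −1+3/10x ⇒ -2/5x=2 ⇒ x=2/(-2/5)=-5.0000
Confirm numerically:
  x=-3.471: |R|=0.70039 <1
  x=-2.884: |R|=0.54621 <1
  x=-2.789: |R|=0.51848 <1
  x=-5.568: |R|=1.08508 >1
  x=-5.522: |R|=1.07860 >1
  x=-5.416: |R|=1.06340 >1
So |R|<1 on (-5.0000, 0).

(-5.0000,0); λ=-5 ⇒ h* = (5)/5 = 1.0000.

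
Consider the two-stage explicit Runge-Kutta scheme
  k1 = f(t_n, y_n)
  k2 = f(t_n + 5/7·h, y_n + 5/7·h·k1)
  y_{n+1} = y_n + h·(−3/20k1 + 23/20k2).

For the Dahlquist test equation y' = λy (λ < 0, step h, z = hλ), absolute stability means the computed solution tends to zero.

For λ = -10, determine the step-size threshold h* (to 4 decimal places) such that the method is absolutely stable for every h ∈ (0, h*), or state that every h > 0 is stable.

(-1.2174,0); λ=-10 ⇒ h* = (28/23)/10 = 0.1217.

Set f=λy, z=hλ:
  k1=λy_n ⇒ h·k1=z·y_n;  k2=λ(1+5/7z)y_n ⇒ h·k2=z(1+5/7z)y_n
  y_{n+1}/y_n = 1 − 3/20z + 23/20z(1+5/7z) = 1 + z + 23/28z²
  R(z) = 1 + z + 23/28z².

Need |R(x)|<1, x<0.
x=-1.58: |R|=1.4706
R=1: x+23/28x²=0 ⇒ x=−28/23=-1.2174; min R=1−1/(4·23/28)=0.6957>−1
Confirm numerically:
  x=-1.117: |R|=0.90789 <1
  x=-0.928: |R|=0.77940 <1
  x=-0.870: |R|=0.75174 <1
  x=-0.866: |R|=0.75004 <1
  x=-1.347: |R|=1.14341 >1
  x=-1.274: |R|=1.05924 >1
Interval (-1.2174, 0).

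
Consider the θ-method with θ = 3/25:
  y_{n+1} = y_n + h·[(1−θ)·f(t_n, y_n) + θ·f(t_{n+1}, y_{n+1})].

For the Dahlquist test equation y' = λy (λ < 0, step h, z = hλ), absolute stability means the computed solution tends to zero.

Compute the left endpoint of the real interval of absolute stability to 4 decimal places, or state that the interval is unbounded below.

Set f=λy, z=hλ:
  y_{n+1} = y_n + z·[22/25·y_n + 3/25·y_{n+1}] ⇒ (1 − 3/25z)y_{n+1} = (1 + 22/25z)y_n
  ⇒ R(z) = (1 + 22/25z)/(1 − 3/25z).

Find x<0 with |R(x)|<1.
x=-1.39: |R|=0.1913
R=−1: 1+22/25x = −1+3/25x ⇒ -19/25x=2 ⇒ x=2/(-19/25)=-2.6316
Confirm numerically:
  x=-1.409: |R|=0.20522 <1
  x=-1.396: |R|=0.19570 <1
  x=-1.080: |R|=0.04391 <1
  x=-3.114: |R|=1.26690 >1
  x=-3.087: |R|=1.25256 >1
  x=-2.777: |R|=1.08290 >1
Stable set (-2.6316, 0).

left endpoint -2.6316.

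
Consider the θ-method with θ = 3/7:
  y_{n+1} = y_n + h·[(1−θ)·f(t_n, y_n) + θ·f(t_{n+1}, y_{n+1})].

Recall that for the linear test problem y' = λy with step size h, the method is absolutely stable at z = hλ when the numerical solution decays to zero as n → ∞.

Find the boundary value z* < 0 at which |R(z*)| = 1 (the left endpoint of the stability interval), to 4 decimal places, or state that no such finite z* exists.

z* = -14.0000.

With y'=λy (z=hλ):
  y_{n+1} = y_n + z·[4/7·y_n + 3/7·y_{n+1}] ⇒ (1 − 3/7z)y_{n+1} = (1 + 4/7z)y_n
  Hence R(z) = (1 + 4/7z)/(1 − 3/7z).

Find x<0 with |R(x)|<1.
x=-0.7: |R|=0.4615
R=−1: 1+4/7x = −1+3/7x ⇒ -1/7x=2 ⇒ x=2/(-1/7)=-14.0000
Confirm numerically:
  x=-13.683: |R|=0.99340 <1
  x=-13.437: |R|=0.98810 <1
  x=-9.025: |R|=0.85400 <1
  x=-6.657: |R|=0.72774 <1
  x=-14.433: |R|=1.00861 >1
  x=-14.384: |R|=1.00766 >1
  x=-14.245: |R|=1.00493 >1
Interval (-14.0000, 0).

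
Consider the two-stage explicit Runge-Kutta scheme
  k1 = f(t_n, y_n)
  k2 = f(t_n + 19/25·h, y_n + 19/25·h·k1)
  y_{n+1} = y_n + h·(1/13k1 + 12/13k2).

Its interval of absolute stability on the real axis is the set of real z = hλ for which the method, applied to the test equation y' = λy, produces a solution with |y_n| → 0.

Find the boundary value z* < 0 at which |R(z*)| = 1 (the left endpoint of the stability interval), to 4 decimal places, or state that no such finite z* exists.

Set f=λy, z=hλ:
  k1=λy_n ⇒ h·k1=z·y_n;  k2=λ(1+19/25z)y_n ⇒ h·k2=z(1+19/25z)y_n
  y_{n+1}/y_n = 1 + 1/13z + 12/13z(1+19/25z) = 1 + z + 228/325z²
  so R(z) = 1 + z + 228/325z².

Boundary: |R(x)|=1, x<0.
x=-1.59: |R|=1.1836
R=1: x+228/325x²=0 ⇒ x=−325/228=-1.4254; min R=1−1/(4·228/325)=0.6436>−1
Confirm numerically:
  x=-1.249: |R|=0.84540 <1
  x=-0.865: |R|=0.65991 <1
  x=-0.633: |R|=0.64810 <1
  x=-2.022: |R|=1.84623 >1
  x=-1.655: |R|=1.26653 >1
Stable set (-1.4254, 0).

z* = -1.4254.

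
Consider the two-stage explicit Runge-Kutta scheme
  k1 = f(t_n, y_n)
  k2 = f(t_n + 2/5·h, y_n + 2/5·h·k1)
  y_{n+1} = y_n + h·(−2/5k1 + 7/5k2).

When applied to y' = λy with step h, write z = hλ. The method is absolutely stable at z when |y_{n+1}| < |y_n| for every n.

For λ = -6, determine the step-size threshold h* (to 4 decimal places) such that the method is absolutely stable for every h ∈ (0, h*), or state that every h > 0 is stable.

(-1.7857,0); λ=-6 ⇒ h* = (25/14)/6 = 0.2976.

Set f=λy, z=hλ:
  k1=λy_n ⇒ h·k1=z·y_n;  k2=λ(1+2/5z)y_n ⇒ h·k2=z(1+2/5z)y_n
  y_{n+1}/y_n = 1 − 2/5z + 7/5z(1+2/5z) = 1 + z + 14/25z²
  R(z) = 1 + z + 14/25z².

Find x<0 with |R(x)|<1.
x=-0.95: |R|=0.5554
R=1: x+14/25x²=0 ⇒ x=−25/14=-1.7857; min R=1−1/(4·14/25)=0.5536>−1
Confirm numerically:
  x=-1.684: |R|=0.90408 <1
  x=-1.345: |R|=0.66805 <1
  x=-0.902: |R|=0.55362 <1
  x=-0.775: |R|=0.56135 <1
  x=-2.291: |R|=1.64826 >1
  x=-1.895: |R|=1.11597 >1
Stable set (-1.7857, 0).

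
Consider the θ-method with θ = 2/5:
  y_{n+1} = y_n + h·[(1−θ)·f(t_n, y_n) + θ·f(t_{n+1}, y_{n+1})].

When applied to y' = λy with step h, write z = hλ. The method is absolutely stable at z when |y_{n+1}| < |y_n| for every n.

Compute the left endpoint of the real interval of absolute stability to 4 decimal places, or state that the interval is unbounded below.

Test eqn y'=λy, z=hλ:
  y_{n+1} = y_n + z·[3/5·y_n + 2/5·y_{n+1}] ⇒ (1 − 2/5z)y_{n+1} = (1 + 3/5z)y_n
  ⇒ R(z) = (1 + 3/5z)/(1 − 2/5z).

Solve |R(x)|<1 on ℝ⁻.
x=-1.65: |R|=0.0060
R=−1: 1+3/5x = −1+2/5x ⇒ -1/5x=2 ⇒ x=2/(-1/5)=-10.0000
Confirm numerically:
  x=-9.894: |R|=0.99572 <1
  x=-8.185: |R|=0.91507 <1
  x=-7.033: |R|=0.84438 <1
  x=-10.242: |R|=1.00950 >1
  x=-10.043: |R|=1.00171 >1
So |R|<1 on (-10.0000, 0).

z* = -10.0000.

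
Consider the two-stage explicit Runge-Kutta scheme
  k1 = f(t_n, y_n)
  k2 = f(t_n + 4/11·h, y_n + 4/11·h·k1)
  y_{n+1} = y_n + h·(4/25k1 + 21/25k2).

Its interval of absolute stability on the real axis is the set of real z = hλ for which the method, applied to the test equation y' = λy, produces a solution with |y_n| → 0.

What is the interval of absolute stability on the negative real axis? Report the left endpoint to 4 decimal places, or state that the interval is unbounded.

z∈(-3.2738,0).

With y'=λy (z=hλ):
  k1=λy_n ⇒ h·k1=z·y_n;  k2=λ(1+4/11z)y_n ⇒ h·k2=z(1+4/11z)y_n
  y_{n+1}/y_n = 1 + 4/25z + 21/25z(1+4/11z) = 1 + z + 84/275z²
  Hence R(z) = 1 + z + 84/275z².

Need |R(x)|<1, x<0.
x=-1.23: |R|=0.2321
R=1: x+84/275x²=0 ⇒ x=−275/84=-3.2738; min R=1−1/(4·84/275)=0.1815>−1
Confirm numerically:
  x=-2.647: |R|=0.49320 <1
  x=-2.010: |R|=0.22407 <1
  x=-1.737: |R|=0.18461 <1
  x=-1.529: |R|=0.18510 <1
  x=-3.442: |R|=1.17683 >1
  x=-3.356: |R|=1.08425 >1
  x=-3.316: |R|=1.04273 >1
So |R|<1 on (-3.2738, 0).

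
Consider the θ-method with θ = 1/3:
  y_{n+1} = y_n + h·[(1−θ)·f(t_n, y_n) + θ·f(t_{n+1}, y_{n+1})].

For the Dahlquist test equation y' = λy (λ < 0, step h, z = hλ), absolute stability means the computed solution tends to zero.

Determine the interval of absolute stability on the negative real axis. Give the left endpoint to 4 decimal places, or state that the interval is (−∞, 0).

Set f=λy, z=hλ:
  y_{n+1} = y_n + z·[2/3·y_n + 1/3·y_{n+1}] ⇒ (1 − 1/3z)y_{n+1} = (1 + 2/3z)y_n
  so R(z) = (1 + 2/3z)/(1 − 1/3z).

Boundary: |R(x)|=1, x<0.
x=-0.85: |R|=0.3377
R=−1: 1+2/3x = −1+1/3x ⇒ -1/3x=2 ⇒ x=2/(-1/3)=-6.0000
Confirm numerically:
  x=-5.486: |R|=0.93943 <1
  x=-3.476: |R|=0.61025 <1
  x=-2.874: |R|=0.46782 <1
  x=-6.509: |R|=1.05353 >1
  x=-6.183: |R|=1.01993 >1
Stable set (-6.0000, 0).

z∈(-6.0000,0).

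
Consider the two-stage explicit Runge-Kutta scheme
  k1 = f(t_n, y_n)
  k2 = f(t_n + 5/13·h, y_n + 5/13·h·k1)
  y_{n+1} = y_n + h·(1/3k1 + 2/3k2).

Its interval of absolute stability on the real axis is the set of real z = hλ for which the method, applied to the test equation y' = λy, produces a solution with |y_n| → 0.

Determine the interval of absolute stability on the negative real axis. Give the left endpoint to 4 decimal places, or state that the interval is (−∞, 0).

z∈(-3.9000,0).

With y'=λy (z=hλ):
  k1=λy_n ⇒ h·k1=z·y_n;  k2=λ(1+5/13z)y_n ⇒ h·k2=z(1+5/13z)y_n
  y_{n+1}/y_n = 1 + 1/3z + 2/3z(1+5/13z) = 1 + z + 10/39z²
  Hence R(z) = 1 + z + 10/39z².

Need |R(x)|<1, x<0.
x=-1.32: |R|=0.1268
R=1: x+10/39x²=0 ⇒ x=−39/10=-3.9000; min R=1−1/(4·10/39)=0.0250>−1
Confirm numerically:
  x=-3.514: |R|=0.65220 <1
  x=-2.765: |R|=0.19531 <1
  x=-2.720: |R|=0.17703 <1
  x=-2.019: |R|=0.02622 <1
  x=-4.093: |R|=1.20255 >1
  x=-4.063: |R|=1.16981 >1
So |R|<1 on (-3.9000, 0).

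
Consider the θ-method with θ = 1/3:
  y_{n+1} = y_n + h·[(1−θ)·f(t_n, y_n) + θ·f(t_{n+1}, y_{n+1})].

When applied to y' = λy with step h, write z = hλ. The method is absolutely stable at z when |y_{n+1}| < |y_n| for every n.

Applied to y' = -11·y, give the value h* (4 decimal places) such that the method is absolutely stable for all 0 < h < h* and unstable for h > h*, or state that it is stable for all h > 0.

On y'=λy, z=hλ:
  y_{n+1} = y_n + z·[2/3·y_n + 1/3·y_{n+1}] ⇒ (1 − 1/3z)y_{n+1} = (1 + 2/3z)y_n
  so R(z) = (1 + 2/3z)/(1 − 1/3z).

Boundary: |R(x)|=1, x<0.
x=-0.79: |R|=0.3747
R=−1: 1+2/3x = −1+1/3x ⇒ -1/3x=2 ⇒ x=2/(-1/3)=-6.0000
Confirm numerically:
  x=-4.659: |R|=0.82491 <1
  x=-4.159: |R|=0.74284 <1
  x=-3.293: |R|=0.56984 <1
  x=-3.090: |R|=0.52217 <1
  x=-6.416: |R|=1.04418 >1
  x=-6.252: |R|=1.02724 >1
  x=-6.098: |R|=1.01077 >1
Interval (-6.0000, 0).

(-6.0000,0); λ=-11 ⇒ h* = (6)/11 = 0.5455.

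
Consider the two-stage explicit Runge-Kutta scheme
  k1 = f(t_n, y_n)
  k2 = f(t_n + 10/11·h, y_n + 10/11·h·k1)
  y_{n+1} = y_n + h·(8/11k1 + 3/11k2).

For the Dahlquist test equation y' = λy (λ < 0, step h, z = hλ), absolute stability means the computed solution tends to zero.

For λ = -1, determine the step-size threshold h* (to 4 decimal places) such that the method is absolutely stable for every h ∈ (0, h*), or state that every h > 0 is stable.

With y'=λy (z=hλ):
  k1=λy_n ⇒ h·k1=z·y_n;  k2=λ(1+10/11z)y_n ⇒ h·k2=z(1+10/11z)y_n
  y_{n+1}/y_n = 1 + 8/11z + 3/11z(1+10/11z) = 1 + z + 30/121z²
  so R(z) = 1 + z + 30/121z².

Need |R(x)|<1, x<0.
x=-0.32: |R|=0.7054
R=1: x+30/121x²=0 ⇒ x=−121/30=-4.0333; min R=1−1/(4·30/121)=-0.0083>−1
Confirm numerically:
  x=-2.043: |R|=0.00816 <1
  x=-1.720: |R|=0.01349 <1
  x=-1.708: |R|=0.01529 <1
  x=-4.270: |R|=1.25055 >1
  x=-4.101: |R|=1.06880 >1
Interval (-4.0333, 0).

(-4.0333,0); λ=-1 ⇒ h* = (121/30)/1 = 4.0333.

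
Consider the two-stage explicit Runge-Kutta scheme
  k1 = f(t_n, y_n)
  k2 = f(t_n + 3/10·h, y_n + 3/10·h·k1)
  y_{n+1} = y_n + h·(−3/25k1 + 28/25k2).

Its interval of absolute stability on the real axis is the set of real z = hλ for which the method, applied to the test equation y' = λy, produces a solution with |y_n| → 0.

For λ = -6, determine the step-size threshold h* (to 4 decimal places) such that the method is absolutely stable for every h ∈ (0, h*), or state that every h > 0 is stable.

(-2.9762,0); λ=-6 ⇒ h* = (125/42)/6 = 0.4960.

Test eqn y'=λy, z=hλ:
  k1=λy_n ⇒ h·k1=z·y_n;  k2=λ(1+3/10z)y_n ⇒ h·k2=z(1+3/10z)y_n
  y_{n+1}/y_n = 1 − 3/25z + 28/25z(1+3/10z) = 1 + z + 42/125z²
  R(z) = 1 + z + 42/125z².

Need |R(x)|<1, x<0.
x=-0.67: |R|=0.4808
R=1: x+42/125x²=0 ⇒ x=−125/42=-2.9762; min R=1−1/(4·42/125)=0.2560>−1
Confirm numerically:
  x=-1.966: |R|=0.33269 <1
  x=-1.830: |R|=0.29523 <1
  x=-1.450: |R|=0.25644 <1
  x=-3.183: |R|=1.22118 >1
  x=-3.167: |R|=1.20304 >1
So |R|<1 on (-2.9762, 0).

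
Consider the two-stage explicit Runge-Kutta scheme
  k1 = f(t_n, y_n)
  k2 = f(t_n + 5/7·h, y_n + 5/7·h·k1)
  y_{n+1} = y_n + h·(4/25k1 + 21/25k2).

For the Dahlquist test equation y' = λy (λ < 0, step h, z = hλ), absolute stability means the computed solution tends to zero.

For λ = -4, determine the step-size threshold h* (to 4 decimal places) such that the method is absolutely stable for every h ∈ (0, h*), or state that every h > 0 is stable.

Set f=λy, z=hλ:
  k1=λy_n ⇒ h·k1=z·y_n;  k2=λ(1+5/7z)y_n ⇒ h·k2=z(1+5/7z)y_n
  y_{n+1}/y_n = 1 + 4/25z + 21/25z(1+5/7z) = 1 + z + 3/5z²
  Hence R(z) = 1 + z + 3/5z².

Need |R(x)|<1, x<0.
x=-0.64: |R|=0.6058
R=1: x+3/5x²=0 ⇒ x=−5/3=-1.6667; min R=1−1/(4·3/5)=0.5833>−1
Confirm numerically:
  x=-1.427: |R|=0.79480 <1
  x=-1.409: |R|=0.78217 <1
  x=-1.346: |R|=0.74103 <1
  x=-2.183: |R|=1.67629 >1
  x=-2.147: |R|=1.61877 >1
Stable set (-1.6667, 0).

(-1.6667,0); λ=-4 ⇒ h* = (5/3)/4 = 0.4167.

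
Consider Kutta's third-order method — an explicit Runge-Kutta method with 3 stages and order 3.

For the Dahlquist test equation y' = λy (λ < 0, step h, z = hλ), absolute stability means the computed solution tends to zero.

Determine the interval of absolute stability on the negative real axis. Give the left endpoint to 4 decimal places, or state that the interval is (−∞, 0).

z∈(-2.5127,0).

Test eqn y'=λy, z=hλ:
  order 3, 3-stage ⇒ R(z)=1+z+z^2/2+z^3/6
  (e.g. R(-1.58)=0.01081, |R|=0.01081)

Solve |R(x)|<1 on ℝ⁻.
x=-1.58: |R|=0.0108
|R(-2.73)|=1.3946 |R(-2.63)|=1.2035 |R(-2.4)|=0.8240
Bisect:
  x_lo=-3.1943 |R|=2.5246  x_hi=-0.0986 |R|=0.9061
  mid=-1.64641 |R|=0.03489 →hi
  mid=-2.42033 |R|=0.85438 →hi
  mid=-2.80729 |R|=1.55418 →lo
  mid=-2.61381 |R|=1.17407 →lo
  mid=-2.51707 |R|=1.00713 →lo
  mid=-2.46870 |R|=0.92904 →hi
  mid=-2.49289 |R|=0.96765 →hi
  ...
  [-2.51292,-2.51273] ⇒ x*=-2.5127
Interval (-2.5127, 0).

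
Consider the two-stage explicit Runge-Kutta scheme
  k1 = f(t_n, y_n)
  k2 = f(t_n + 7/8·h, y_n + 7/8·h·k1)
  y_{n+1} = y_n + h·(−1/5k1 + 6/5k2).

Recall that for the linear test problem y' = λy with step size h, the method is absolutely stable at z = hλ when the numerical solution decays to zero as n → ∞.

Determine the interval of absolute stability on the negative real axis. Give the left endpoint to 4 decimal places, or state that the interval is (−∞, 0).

With y'=λy (z=hλ):
  k1=λy_n ⇒ h·k1=z·y_n;  k2=λ(1+7/8z)y_n ⇒ h·k2=z(1+7/8z)y_n
  y_{n+1}/y_n = 1 − 1/5z + 6/5z(1+7/8z) = 1 + z + 21/20z²
  R(z) = 1 + z + 21/20z².

Need |R(x)|<1, x<0.
x=-1.79: |R|=2.5743
R=1: x+21/20x²=0 ⇒ x=−20/21=-0.9524; min R=1−1/(4·21/20)=0.7619>−1
Confirm numerically:
  x=-0.829: |R|=0.89260 <1
  x=-0.790: |R|=0.86531 <1
  x=-0.679: |R|=0.80509 <1
  x=-1.458: |R|=1.77405 >1
  x=-1.341: |R|=1.54720 >1
  x=-1.280: |R|=1.44032 >1
Interval (-0.9524, 0).

(-0.9524, 0).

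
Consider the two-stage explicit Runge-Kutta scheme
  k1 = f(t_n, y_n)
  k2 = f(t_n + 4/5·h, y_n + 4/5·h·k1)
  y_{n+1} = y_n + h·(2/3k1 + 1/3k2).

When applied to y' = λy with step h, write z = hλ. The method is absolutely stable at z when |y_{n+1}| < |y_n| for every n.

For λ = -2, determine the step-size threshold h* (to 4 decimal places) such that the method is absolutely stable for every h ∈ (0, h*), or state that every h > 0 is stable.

(-3.7500,0); λ=-2 ⇒ h* = (15/4)/2 = 1.8750.

Set f=λy, z=hλ:
  k1=λy_n ⇒ h·k1=z·y_n;  k2=λ(1+4/5z)y_n ⇒ h·k2=z(1+4/5z)y_n
  y_{n+1}/y_n = 1 + 2/3z + 1/3z(1+4/5z) = 1 + z + 4/15z²
  ⇒ R(z) = 1 + z + 4/15z².

Solve |R(x)|<1 on ℝ⁻.
x=-0.35: |R|=0.6827
R=1: x+4/15x²=0 ⇒ x=−15/4=-3.7500; min R=1−1/(4·4/15)=0.0625>−1
Confirm numerically:
  x=-3.692: |R|=0.94290 <1
  x=-2.915: |R|=0.35093 <1
  x=-2.462: |R|=0.15439 <1
  x=-2.313: |R|=0.11366 <1
  x=-4.244: |R|=1.55908 >1
  x=-4.216: |R|=1.52391 >1
  x=-4.051: |R|=1.32516 >1
Interval (-3.7500, 0).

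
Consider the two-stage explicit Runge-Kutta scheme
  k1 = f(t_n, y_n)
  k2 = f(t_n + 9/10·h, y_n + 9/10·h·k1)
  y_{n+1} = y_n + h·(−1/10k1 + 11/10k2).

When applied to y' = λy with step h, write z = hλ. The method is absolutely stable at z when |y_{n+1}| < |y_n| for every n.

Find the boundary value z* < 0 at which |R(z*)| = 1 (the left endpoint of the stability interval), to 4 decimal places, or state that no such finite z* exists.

z* = -1.0101.

Set f=λy, z=hλ:
  k1=λy_n ⇒ h·k1=z·y_n;  k2=λ(1+9/10z)y_n ⇒ h·k2=z(1+9/10z)y_n
  y_{n+1}/y_n = 1 − 1/10z + 11/10z(1+9/10z) = 1 + z + 99/100z²
  Hence R(z) = 1 + z + 99/100z².

Boundary: |R(x)|=1, x<0.
x=-1.16: |R|=1.1721
R=1: x+99/100x²=0 ⇒ x=−100/99=-1.0101; min R=1−1/(4·99/100)=0.7475>−1
Confirm numerically:
  x=-0.938: |R|=0.93305 <1
  x=-0.653: |R|=0.76914 <1
  x=-0.535: |R|=0.74836 <1
  x=-1.157: |R|=1.16826 >1
  x=-1.115: |R|=1.11579 >1
Stable set (-1.0101, 0).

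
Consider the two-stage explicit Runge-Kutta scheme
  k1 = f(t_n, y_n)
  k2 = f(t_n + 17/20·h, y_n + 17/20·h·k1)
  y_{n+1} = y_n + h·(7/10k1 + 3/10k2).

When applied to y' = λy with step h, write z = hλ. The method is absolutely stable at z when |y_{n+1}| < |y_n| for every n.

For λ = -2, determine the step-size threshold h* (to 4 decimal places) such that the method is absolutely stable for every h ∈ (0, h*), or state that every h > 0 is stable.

Test eqn y'=λy, z=hλ:
  k1=λy_n ⇒ h·k1=z·y_n;  k2=λ(1+17/20z)y_n ⇒ h·k2=z(1+17/20z)y_n
  y_{n+1}/y_n = 1 + 7/10z + 3/10z(1+17/20z) = 1 + z + 51/200z²
  Hence R(z) = 1 + z + 51/200z².

Need |R(x)|<1, x<0.
x=-1.25: |R|=0.1484
R=1: x+51/200x²=0 ⇒ x=−200/51=-3.9216; min R=1−1/(4·51/200)=0.0196>−1
Confirm numerically:
  x=-3.095: |R|=0.34765 <1
  x=-2.241: |R|=0.03963 <1
  x=-1.897: |R|=0.02065 <1
  x=-4.507: |R|=1.67283 >1
  x=-3.973: |R|=1.05211 >1
Stable set (-3.9216, 0).

(-3.9216,0); λ=-2 ⇒ h* = (200/51)/2 = 1.9608.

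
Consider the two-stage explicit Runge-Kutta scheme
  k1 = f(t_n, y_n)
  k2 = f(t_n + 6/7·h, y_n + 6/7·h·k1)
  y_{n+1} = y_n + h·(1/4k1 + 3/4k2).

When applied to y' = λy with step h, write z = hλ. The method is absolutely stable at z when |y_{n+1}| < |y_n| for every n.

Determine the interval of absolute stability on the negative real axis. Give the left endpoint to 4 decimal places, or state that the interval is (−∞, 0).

On y'=λy, z=hλ:
  k1=λy_n ⇒ h·k1=z·y_n;  k2=λ(1+6/7z)y_n ⇒ h·k2=z(1+6/7z)y_n
  y_{n+1}/y_n = 1 + 1/4z + 3/4z(1+6/7z) = 1 + z + 9/14z²
  Hence R(z) = 1 + z + 9/14z².

Solve |R(x)|<1 on ℝ⁻.
x=-1.33: |R|=0.8072
R=1: x+9/14x²=0 ⇒ x=−14/9=-1.5556; min R=1−1/(4·9/14)=0.6111>−1
Confirm numerically:
  x=-1.282: |R|=0.77455 <1
  x=-1.054: |R|=0.66016 <1
  x=-1.026: |R|=0.65072 <1
  x=-0.792: |R|=0.61124 <1
  x=-1.970: |R|=1.52486 >1
  x=-1.909: |R|=1.43375 >1
  x=-1.829: |R|=1.32151 >1
So |R|<1 on (-1.5556, 0).

z∈(-1.5556,0).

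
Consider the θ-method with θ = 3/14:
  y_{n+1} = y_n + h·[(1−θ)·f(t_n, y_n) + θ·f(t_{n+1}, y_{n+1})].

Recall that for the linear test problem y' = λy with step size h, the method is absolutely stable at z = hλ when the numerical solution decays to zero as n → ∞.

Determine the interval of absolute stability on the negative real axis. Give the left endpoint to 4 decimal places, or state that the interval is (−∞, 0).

(-3.5000, 0).

Set f=λy, z=hλ:
  y_{n+1} = y_n + z·[11/14·y_n + 3/14·y_{n+1}] ⇒ (1 − 3/14z)y_{n+1} = (1 + 11/14z)y_n
  R(z) = (1 + 11/14z)/(1 − 3/14z).

Find x<0 with |R(x)|<1.
x=-1.43: |R|=0.0946
R=−1: 1+11/14x = −1+3/14x ⇒ -4/7x=2 ⇒ x=2/(-4/7)=-3.5000
Confirm numerically:
  x=-3.170: |R|=0.88771 <1
  x=-2.858: |R|=0.77248 <1
  x=-1.568: |R|=0.17365 <1
  x=-3.927: |R|=1.13250 >1
  x=-3.630: |R|=1.04178 >1
  x=-3.532: |R|=1.01041 >1
So |R|<1 on (-3.5000, 0).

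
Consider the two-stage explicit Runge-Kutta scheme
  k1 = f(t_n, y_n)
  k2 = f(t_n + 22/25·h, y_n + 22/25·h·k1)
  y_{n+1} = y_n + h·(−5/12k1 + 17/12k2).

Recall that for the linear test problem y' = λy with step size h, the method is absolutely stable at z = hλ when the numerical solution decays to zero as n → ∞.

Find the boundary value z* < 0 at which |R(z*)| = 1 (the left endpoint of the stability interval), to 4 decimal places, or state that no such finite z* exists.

Set f=λy, z=hλ:
  k1=λy_n ⇒ h·k1=z·y_n;  k2=λ(1+22/25z)y_n ⇒ h·k2=z(1+22/25z)y_n
  y_{n+1}/y_n = 1 − 5/12z + 17/12z(1+22/25z) = 1 + z + 187/150z²
  Hence R(z) = 1 + z + 187/150z².

Need |R(x)|<1, x<0.
x=-0.47: |R|=0.8054
R=1: x+187/150x²=0 ⇒ x=−150/187=-0.8021; min R=1−1/(4·187/150)=0.7995>−1
Confirm numerically:
  x=-0.717: |R|=0.92390 <1
  x=-0.442: |R|=0.80155 <1
  x=-0.418: |R|=0.79982 <1
  x=-1.360: |R|=1.94583 >1
  x=-0.934: |R|=1.15354 >1
  x=-0.914: |R|=1.12746 >1
Interval (-0.8021, 0).

left endpoint -0.8021.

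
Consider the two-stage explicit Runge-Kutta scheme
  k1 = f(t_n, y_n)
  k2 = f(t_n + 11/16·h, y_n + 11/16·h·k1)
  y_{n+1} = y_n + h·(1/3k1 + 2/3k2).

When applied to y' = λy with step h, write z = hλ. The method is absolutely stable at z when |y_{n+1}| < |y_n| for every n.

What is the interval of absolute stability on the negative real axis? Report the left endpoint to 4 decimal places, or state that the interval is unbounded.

z∈(-2.1818,0).

On y'=λy, z=hλ:
  k1=λy_n ⇒ h·k1=z·y_n;  k2=λ(1+11/16z)y_n ⇒ h·k2=z(1+11/16z)y_n
  y_{n+1}/y_n = 1 + 1/3z + 2/3z(1+11/16z) = 1 + z + 11/24z²
  R(z) = 1 + z + 11/24z².

Find x<0 with |R(x)|<1.
x=-1.73: |R|=0.6417
R=1: x+11/24x²=0 ⇒ x=−24/11=-2.1818; min R=1−1/(4·11/24)=0.4545>−1
Confirm numerically:
  x=-1.967: |R|=0.80633 <1
  x=-1.550: |R|=0.55115 <1
  x=-1.202: |R|=0.46020 <1
  x=-2.632: |R|=1.54307 >1
  x=-2.430: |R|=1.27641 >1
  x=-2.214: |R|=1.03266 >1
Interval (-2.1818, 0).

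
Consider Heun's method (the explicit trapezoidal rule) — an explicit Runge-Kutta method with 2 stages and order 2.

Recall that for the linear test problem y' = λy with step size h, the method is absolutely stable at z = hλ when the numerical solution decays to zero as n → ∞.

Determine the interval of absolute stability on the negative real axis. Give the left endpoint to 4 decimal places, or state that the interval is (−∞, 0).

(-2.0000, 0).

With y'=λy (z=hλ):
  order 2, 2-stage ⇒ R(z)=1+z+z^2/2
  (e.g. R(-0.46)=0.64580, |R|=0.64580)

Find x<0 with |R(x)|<1.
x=-0.46: |R|=0.6458
|R(-2.07)|=1.0724 |R(-1.99)|=0.9900 |R(-0.55)|=0.6013
Bisect:
  x_lo=-2.4832 |R|=1.6000  x_hi=-0.1221 |R|=0.8854
  mid=-1.30265 |R|=0.54580 →hi
  mid=-1.89294 |R|=0.89867 →hi
  mid=-2.18808 |R|=1.20577 →lo
  mid=-2.04051 |R|=1.04133 →lo
  mid=-1.96672 |R|=0.96728 →hi
  mid=-2.00362 |R|=1.00362 →lo
  mid=-1.98517 |R|=0.98528 →hi
  mid=-1.99439 |R|=0.99441 →hi
  mid=-1.99901 |R|=0.99901 →hi
  mid=-2.00131 |R|=1.00131 →lo
  ...
  [-2.00001,-1.99987] ⇒ x*=-2.0000
Stable set (-2.0000, 0).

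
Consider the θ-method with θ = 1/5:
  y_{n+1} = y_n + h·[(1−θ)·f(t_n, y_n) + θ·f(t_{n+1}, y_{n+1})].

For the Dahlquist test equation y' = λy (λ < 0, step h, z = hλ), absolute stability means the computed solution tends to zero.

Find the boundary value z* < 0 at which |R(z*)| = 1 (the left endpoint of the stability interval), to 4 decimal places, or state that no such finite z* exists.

left endpoint -3.3333.

On y'=λy, z=hλ:
  y_{n+1} = y_n + z·[4/5·y_n + 1/5·y_{n+1}] ⇒ (1 − 1/5z)y_{n+1} = (1 + 4/5z)y_n
  Hence R(z) = (1 + 4/5z)/(1 − 1/5z).

Need |R(x)|<1, x<0.
x=-1.43: |R|=0.1120
R=−1: 1+4/5x = −1+1/5x ⇒ -3/5x=2 ⇒ x=2/(-3/5)=-3.3333
Confirm numerically:
  x=-2.978: |R|=0.86638 <1
  x=-1.493: |R|=0.14970 <1
  x=-1.488: |R|=0.14673 <1
  x=-1.471: |R|=0.13661 <1
  x=-3.667: |R|=1.11550 >1
  x=-3.639: |R|=1.10615 >1
  x=-3.386: |R|=1.01884 >1
So |R|<1 on (-3.3333, 0).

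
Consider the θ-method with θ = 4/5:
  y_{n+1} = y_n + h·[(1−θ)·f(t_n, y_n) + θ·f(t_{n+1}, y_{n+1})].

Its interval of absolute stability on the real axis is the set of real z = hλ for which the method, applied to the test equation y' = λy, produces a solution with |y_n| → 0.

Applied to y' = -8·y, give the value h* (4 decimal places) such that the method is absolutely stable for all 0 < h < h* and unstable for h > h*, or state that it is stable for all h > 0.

interval (−∞, 0). Any h>0 works for λ=-8.

On y'=λy, z=hλ:
  y_{n+1} = y_n + z·[1/5·y_n + 4/5·y_{n+1}] ⇒ (1 − 4/5z)y_{n+1} = (1 + 1/5z)y_n
  Hence R(z) = (1 + 1/5z)/(1 − 4/5z).

Need |R(x)|<1, x<0.
x=-0.63: |R|=0.5811
x=-2: |R|=0.2308
x=-10: |R|=0.1111
x=-100: |R|=0.2346
θ=4/5≥1/2 ⇒ |1+1/5x|<|1−4/5x| ∀x<0 ⇒ unbounded interval.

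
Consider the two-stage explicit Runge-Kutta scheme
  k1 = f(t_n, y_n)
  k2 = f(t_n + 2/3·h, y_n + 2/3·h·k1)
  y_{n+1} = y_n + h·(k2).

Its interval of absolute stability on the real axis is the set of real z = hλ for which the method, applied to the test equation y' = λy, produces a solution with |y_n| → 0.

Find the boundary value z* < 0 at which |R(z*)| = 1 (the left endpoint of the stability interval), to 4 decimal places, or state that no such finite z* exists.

left endpoint -1.5000.

With y'=λy (z=hλ):
  k1=λy_n ⇒ h·k1=z·y_n;  k2=λ(1+2/3z)y_n ⇒ h·k2=z(1+2/3z)y_n
  y_{n+1}/y_n = 1 + z(1+2/3z) = 1 + z + 2/3z²
  Hence R(z) = 1 + z + 2/3z².

Boundary: |R(x)|=1, x<0.
x=-1.53: |R|=1.0306
R=1: x+2/3x²=0 ⇒ x=−3/2=-1.5000; min R=1−1/(4·2/3)=0.6250>−1
Confirm numerically:
  x=-1.370: |R|=0.88127 <1
  x=-1.177: |R|=0.74655 <1
  x=-1.041: |R|=0.68145 <1
  x=-0.669: |R|=0.62937 <1
  x=-2.022: |R|=1.70366 >1
  x=-1.731: |R|=1.26657 >1
So |R|<1 on (-1.5000, 0).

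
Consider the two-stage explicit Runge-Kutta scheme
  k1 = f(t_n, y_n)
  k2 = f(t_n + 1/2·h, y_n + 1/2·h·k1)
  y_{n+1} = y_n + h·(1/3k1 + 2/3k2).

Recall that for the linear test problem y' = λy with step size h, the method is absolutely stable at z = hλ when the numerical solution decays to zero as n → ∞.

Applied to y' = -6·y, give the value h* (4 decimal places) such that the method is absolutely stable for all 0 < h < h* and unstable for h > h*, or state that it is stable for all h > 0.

(-3.0000,0); λ=-6 ⇒ h* = (3)/6 = 0.5000.

Test eqn y'=λy, z=hλ:
  k1=λy_n ⇒ h·k1=z·y_n;  k2=λ(1+1/2z)y_n ⇒ h·k2=z(1+1/2z)y_n
  y_{n+1}/y_n = 1 + 1/3z + 2/3z(1+1/2z) = 1 + z + 1/3z²
  R(z) = 1 + z + 1/3z².

Boundary: |R(x)|=1, x<0.
x=-1.65: |R|=0.2575
R=1: x+1/3x²=0 ⇒ x=−3=-3.0000; min R=1−1/(4·1/3)=0.2500>−1
Confirm numerically:
  x=-1.994: |R|=0.33135 <1
  x=-1.975: |R|=0.32521 <1
  x=-1.282: |R|=0.26584 <1
  x=-1.217: |R|=0.27670 <1
  x=-3.500: |R|=1.58333 >1
  x=-3.342: |R|=1.38099 >1
  x=-3.276: |R|=1.30139 >1
Interval (-3.0000, 0).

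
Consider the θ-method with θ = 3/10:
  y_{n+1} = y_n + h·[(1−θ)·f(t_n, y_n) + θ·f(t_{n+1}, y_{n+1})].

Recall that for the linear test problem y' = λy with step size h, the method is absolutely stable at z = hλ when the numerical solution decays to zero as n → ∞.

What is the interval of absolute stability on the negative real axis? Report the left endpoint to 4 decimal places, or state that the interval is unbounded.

With y'=λy (z=hλ):
  y_{n+1} = y_n + z·[7/10·y_n + 3/10·y_{n+1}] ⇒ (1 − 3/10z)y_{n+1} = (1 + 7/10z)y_n
  ⇒ R(z) = (1 + 7/10z)/(1 − 3/10z).

Need |R(x)|<1, x<0.
x=-1.49: |R|=0.0297
R=−1: 1+7/10x = −1+3/10x ⇒ -2/5x=2 ⇒ x=2/(-2/5)=-5.0000
Confirm numerically:
  x=-4.478: |R|=0.91090 <1
  x=-4.095: |R|=0.83756 <1
  x=-3.464: |R|=0.69871 <1
  x=-2.328: |R|=0.37070 <1
  x=-5.434: |R|=1.06600 >1
  x=-5.370: |R|=1.05668 >1
  x=-5.346: |R|=1.05315 >1
So |R|<1 on (-5.0000, 0).

z∈(-5.0000,0).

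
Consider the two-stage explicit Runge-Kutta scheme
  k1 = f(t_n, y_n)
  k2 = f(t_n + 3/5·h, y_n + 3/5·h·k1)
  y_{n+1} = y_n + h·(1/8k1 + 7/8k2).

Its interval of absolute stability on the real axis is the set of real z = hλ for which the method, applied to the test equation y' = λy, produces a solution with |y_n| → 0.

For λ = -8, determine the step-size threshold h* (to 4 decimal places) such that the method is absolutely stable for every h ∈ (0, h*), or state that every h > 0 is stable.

(-1.9048,0); λ=-8 ⇒ h* = (40/21)/8 = 0.2381.

With y'=λy (z=hλ):
  k1=λy_n ⇒ h·k1=z·y_n;  k2=λ(1+3/5z)y_n ⇒ h·k2=z(1+3/5z)y_n
  y_{n+1}/y_n = 1 + 1/8z + 7/8z(1+3/5z) = 1 + z + 21/40z²
  ⇒ R(z) = 1 + z + 21/40z².

Find x<0 with |R(x)|<1.
x=-1.53: |R|=0.6990
R=1: x+21/40x²=0 ⇒ x=−40/21=-1.9048; min R=1−1/(4·21/40)=0.5238>−1
Confirm numerically:
  x=-1.503: |R|=0.68298 <1
  x=-1.467: |R|=0.66285 <1
  x=-1.437: |R|=0.64711 <1
  x=-1.206: |R|=0.55758 <1
  x=-2.369: |R|=1.57738 >1
  x=-2.216: |R|=1.36209 >1
  x=-2.042: |R|=1.14713 >1
Interval (-1.9048, 0).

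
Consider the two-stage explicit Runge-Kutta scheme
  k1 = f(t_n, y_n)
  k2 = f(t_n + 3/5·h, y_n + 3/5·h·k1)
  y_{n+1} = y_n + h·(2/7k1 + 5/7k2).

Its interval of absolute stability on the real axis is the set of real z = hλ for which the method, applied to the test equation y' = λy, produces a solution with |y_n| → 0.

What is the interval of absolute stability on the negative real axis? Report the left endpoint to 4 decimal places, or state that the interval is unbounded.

(-2.3333, 0).

With y'=λy (z=hλ):
  k1=λy_n ⇒ h·k1=z·y_n;  k2=λ(1+3/5z)y_n ⇒ h·k2=z(1+3/5z)y_n
  y_{n+1}/y_n = 1 + 2/7z + 5/7z(1+3/5z) = 1 + z + 3/7z²
  so R(z) = 1 + z + 3/7z².

Need |R(x)|<1, x<0.
x=-1.79: |R|=0.5832
R=1: x+3/7x²=0 ⇒ x=−7/3=-2.3333; min R=1−1/(4·3/7)=0.4167>−1
Confirm numerically:
  x=-2.276: |R|=0.94408 <1
  x=-1.767: |R|=0.57112 <1
  x=-1.752: |R|=0.56350 <1
  x=-2.834: |R|=1.60810 >1
  x=-2.631: |R|=1.33564 >1
  x=-2.515: |R|=1.19581 >1
Interval (-2.3333, 0).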